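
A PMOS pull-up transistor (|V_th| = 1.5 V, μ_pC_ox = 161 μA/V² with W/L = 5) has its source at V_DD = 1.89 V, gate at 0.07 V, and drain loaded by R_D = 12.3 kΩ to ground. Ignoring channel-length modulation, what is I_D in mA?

V_SG = V_DD − V_G = 1.89 − 0.07 = 1.82 V, so V_ov = 1.82 − 1.5 = 0.32 V.
k_p = μ_pC_ox · (W/L) = 0.805 mA/V².
Assume saturation: I_D = ½ k_p V_ov² = 0.5 × 0.805 × 0.32² = 0.0412 mA, giving V_SD = V_DD − I_D R_D = 1.89 − 0.0412 × 12.3 = 1.38 V.
V_SD = 1.38 V ≥ V_ov = 0.32 V, confirming saturation.

I_D = 0.0412 mA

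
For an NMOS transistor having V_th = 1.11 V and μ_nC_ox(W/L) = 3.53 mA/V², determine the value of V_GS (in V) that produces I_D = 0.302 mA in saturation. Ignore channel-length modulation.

In saturation I_D = ½ k_n (V_GS − V_th)², so V_GS − V_th = √(2 I_D / k_n) = √(2 × 0.302 / 3.53) = 0.414 V.
V_GS = 1.11 + 0.414 = 1.52 V.

V_GS = 1.52 V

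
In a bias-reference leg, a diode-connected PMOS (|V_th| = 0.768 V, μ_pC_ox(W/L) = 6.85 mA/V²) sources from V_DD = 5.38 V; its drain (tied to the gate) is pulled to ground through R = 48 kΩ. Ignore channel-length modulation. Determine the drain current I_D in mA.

With gate tied to drain, V_SG = V_SD ≥ V_SG − |V_th|, so the device is in saturation.
KCL at the drain: ½ k_p (V_SG − |V_th|)² = (V_DD − V_SG)/R.
Let x = V_SG − 0.768. Then 164 x² + x − 4.612 = 0, giving x = 0.164 V (positive root), so V_SG = 0.932 V.
I_D = (V_DD − V_SG)/R = (5.38 − 0.932) / 48 = 0.0927 mA.

I_D = 0.0927 mA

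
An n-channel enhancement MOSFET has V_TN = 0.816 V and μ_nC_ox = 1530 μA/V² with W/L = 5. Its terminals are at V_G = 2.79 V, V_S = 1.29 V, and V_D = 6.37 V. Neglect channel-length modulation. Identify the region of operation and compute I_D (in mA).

V_GS = V_G − V_S = 2.79 − 1.29 = 1.5 V; V_DS = V_D − V_S = 6.37 − 1.29 = 5.08 V.
k_n = μ_nC_ox · (W/L) = 7.65 mA/V².
V_ov = V_GS − V_TN = 1.5 − 0.816 = 0.684 V.
Since V_DS = 5.08 V ≥ V_ov = 0.684 V, the device is in saturation.
I_D = ½ k_n V_ov² = 0.5 × 7.65 × 0.684² = 1.79 mA.

Saturation; I_D = 1.79 mA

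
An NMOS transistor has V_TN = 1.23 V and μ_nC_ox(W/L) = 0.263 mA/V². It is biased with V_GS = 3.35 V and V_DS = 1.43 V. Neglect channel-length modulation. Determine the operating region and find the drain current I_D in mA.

Triode; I_D = 0.528 mA

V_ov = V_GS − V_TN = 3.35 − 1.23 = 2.12 V.
Since V_DS = 1.43 V < V_ov = 2.12 V, the device is in the triode region.
I_D = k_n [V_ov · V_DS − ½ V_DS²] = 0.263 × [2.12 × 1.43 − 0.5 × 1.43²] = 0.528 mA.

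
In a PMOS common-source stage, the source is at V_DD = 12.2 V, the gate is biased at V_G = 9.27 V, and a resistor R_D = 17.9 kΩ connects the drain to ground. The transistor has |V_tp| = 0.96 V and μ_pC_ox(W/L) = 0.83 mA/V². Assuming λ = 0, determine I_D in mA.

I_D = 0.656 mA

V_SG = V_DD − V_G = 12.2 − 9.27 = 2.93 V, so V_ov = 2.93 − 0.96 = 1.97 V.
Assume saturation: I_D = ½ k_p V_ov² = 0.5 × 0.83 × 1.97² = 1.61 mA, giving V_SD = V_DD − I_D R_D = 12.2 − 1.61 × 17.9 = -16.6 V.
But -16.6 V < V_ov = 1.97 V, so the device is actually in triode.
In triode I_D = k_p[V_ov V_SD − ½ V_SD²] and I_D = (V_DD − V_SD)/R_D. Equating: 7.43 V_SD² − 30.27 V_SD + 12.2 = 0, giving V_SD = 0.454 V (the root below V_ov).
I_D = (12.2 − 0.454) / 17.9 = 0.656 mA.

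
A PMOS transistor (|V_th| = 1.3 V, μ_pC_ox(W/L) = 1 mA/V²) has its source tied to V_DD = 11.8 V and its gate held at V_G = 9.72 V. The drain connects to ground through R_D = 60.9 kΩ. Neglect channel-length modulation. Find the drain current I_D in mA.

I_D = 0.189 mA

V_SG = V_DD − V_G = 11.8 − 9.72 = 2.08 V, so V_ov = 2.08 − 1.3 = 0.78 V.
Assume saturation: I_D = ½ k_p V_ov² = 0.5 × 1 × 0.78² = 0.304 mA, giving V_SD = V_DD − I_D R_D = 11.8 − 0.304 × 60.9 = -6.73 V.
But -6.73 V < V_ov = 0.78 V, so the device is actually in triode.
In triode I_D = k_p[V_ov V_SD − ½ V_SD²] and I_D = (V_DD − V_SD)/R_D. Equating: 30.4 V_SD² − 48.5 V_SD + 11.8 = 0, giving V_SD = 0.3 V (the root below V_ov).
I_D = (11.8 − 0.3) / 60.9 = 0.189 mA.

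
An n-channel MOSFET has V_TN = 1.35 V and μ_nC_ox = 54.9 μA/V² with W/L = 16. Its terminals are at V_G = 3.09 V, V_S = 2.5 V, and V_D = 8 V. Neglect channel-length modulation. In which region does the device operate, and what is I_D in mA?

Cutoff; I_D = 0 mA

V_GS = V_G − V_S = 3.09 − 2.5 = 0.59 V; V_DS = V_D − V_S = 8 − 2.5 = 5.5 V.
V_GS = 0.59 V < V_TN = 1.35 V, so the transistor is in cutoff.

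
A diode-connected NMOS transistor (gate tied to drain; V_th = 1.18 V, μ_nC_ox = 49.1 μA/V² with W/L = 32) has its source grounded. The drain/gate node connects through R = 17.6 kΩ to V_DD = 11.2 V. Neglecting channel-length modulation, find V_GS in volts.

V_GS = 2.00 V

With gate tied to drain, V_GS = V_DS ≥ V_GS − V_th, so the device is in saturation.
k_n = μ_nC_ox · (W/L) = 1.571 mA/V².
KCL at the drain: ½ k_n (V_GS − V_th)² = (V_DD − V_GS)/R.
Let x = V_GS − 1.18. Then 13.8 x² + x − 10.02 = 0, giving x = 0.816 V (positive root), so V_GS = 2 V.
I_D = (V_DD − V_GS)/R = (11.2 − 2) / 17.6 = 0.523 mA.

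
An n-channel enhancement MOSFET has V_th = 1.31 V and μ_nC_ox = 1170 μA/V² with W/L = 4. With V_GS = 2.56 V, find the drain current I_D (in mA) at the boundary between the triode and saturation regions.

I_D = 3.66 mA

At the boundary V_DS = V_ov = V_GS − V_th = 2.56 − 1.31 = 1.25 V.
k_n = μ_nC_ox · (W/L) = 4.68 mA/V².
I_D = ½ k_n V_ov² = 0.5 × 4.68 × 1.25² = 3.66 mA.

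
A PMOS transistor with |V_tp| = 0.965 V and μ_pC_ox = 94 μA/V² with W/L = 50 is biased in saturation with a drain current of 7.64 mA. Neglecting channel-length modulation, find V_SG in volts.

k_p = μ_pC_ox · (W/L) = 4.7 mA/V².
In saturation I_D = ½ k_p (V_SG − |V_tp|)², so V_SG − |V_tp| = √(2 I_D / k_p) = √(2 × 7.64 / 4.7) = 1.8 V.
V_SG = 0.965 + 1.8 = 2.77 V.

V_SG = 2.77 V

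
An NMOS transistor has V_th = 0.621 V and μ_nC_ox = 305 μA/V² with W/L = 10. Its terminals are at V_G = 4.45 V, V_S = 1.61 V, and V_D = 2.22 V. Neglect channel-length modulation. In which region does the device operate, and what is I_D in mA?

Triode; I_D = 3.56 mA

V_GS = V_G − V_S = 4.45 − 1.61 = 2.84 V; V_DS = V_D − V_S = 2.22 − 1.61 = 0.61 V.
k_n = μ_nC_ox · (W/L) = 3.05 mA/V².
V_ov = V_GS − V_th = 2.84 − 0.621 = 2.22 V.
Since V_DS = 0.61 V < V_ov = 2.22 V, the device is in the triode region.
I_D = k_n [V_ov · V_DS − ½ V_DS²] = 3.05 × [2.22 × 0.61 − 0.5 × 0.61²] = 3.56 mA.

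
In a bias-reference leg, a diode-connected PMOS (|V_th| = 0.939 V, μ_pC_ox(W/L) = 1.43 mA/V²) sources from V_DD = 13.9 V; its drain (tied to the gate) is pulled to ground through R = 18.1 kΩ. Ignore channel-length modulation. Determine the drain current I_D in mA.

I_D = 0.663 mA

With gate tied to drain, V_SG = V_SD ≥ V_SG − |V_th|, so the device is in saturation.
KCL at the drain: ½ k_p (V_SG − |V_th|)² = (V_DD − V_SG)/R.
Let x = V_SG − 0.939. Then 12.9 x² + x − 12.96 = 0, giving x = 0.963 V (positive root), so V_SG = 1.9 V.
I_D = (V_DD − V_SG)/R = (13.9 − 1.9) / 18.1 = 0.663 mA.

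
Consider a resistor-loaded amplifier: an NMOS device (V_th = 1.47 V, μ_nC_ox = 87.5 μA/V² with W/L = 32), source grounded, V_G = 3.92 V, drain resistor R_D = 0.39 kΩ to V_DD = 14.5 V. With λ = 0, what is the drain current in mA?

I_D = 8.40 mA

V_GS = V_G = 3.92 V, so V_ov = 3.92 − 1.47 = 2.45 V.
k_n = μ_nC_ox · (W/L) = 2.8 mA/V².
Assume saturation: I_D = ½ k_n V_ov² = 0.5 × 2.8 × 2.45² = 8.4 mA, giving V_DS = V_DD − I_D R_D = 14.5 − 8.4 × 0.39 = 11.2 V.
V_DS = 11.2 V ≥ V_ov = 2.45 V, confirming saturation.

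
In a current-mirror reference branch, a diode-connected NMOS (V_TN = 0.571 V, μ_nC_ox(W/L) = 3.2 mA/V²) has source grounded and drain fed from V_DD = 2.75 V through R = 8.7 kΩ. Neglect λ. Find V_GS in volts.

With gate tied to drain, V_GS = V_DS ≥ V_GS − V_TN, so the device is in saturation.
KCL at the drain: ½ k_n (V_GS − V_TN)² = (V_DD − V_GS)/R.
Let x = V_GS − 0.571. Then 13.9 x² + x − 2.179 = 0, giving x = 0.361 V (positive root), so V_GS = 0.932 V.
I_D = (V_DD − V_GS)/R = (2.75 − 0.932) / 8.7 = 0.209 mA.

V_GS = 0.932 V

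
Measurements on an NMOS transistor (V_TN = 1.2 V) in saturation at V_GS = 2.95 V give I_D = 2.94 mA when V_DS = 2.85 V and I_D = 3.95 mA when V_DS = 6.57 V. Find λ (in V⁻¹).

With V_GS fixed, I_D ∝ (1 + λ V_DS) in saturation, so I_D2/I_D1 = (1 + λ V_DS2)/(1 + λ V_DS1).
3.95/2.94 = 1.344 = (1 + 6.57 λ)/(1 + 2.85 λ).
Solving: λ (I_D1 V_DS2 − I_D2 V_DS1) = I_D2 − I_D1, so λ = (3.95 − 2.94) / (2.94 × 6.57 − 3.95 × 2.85) = 1.01 / 8.06 = 0.125 V⁻¹.

λ = 0.125 V⁻¹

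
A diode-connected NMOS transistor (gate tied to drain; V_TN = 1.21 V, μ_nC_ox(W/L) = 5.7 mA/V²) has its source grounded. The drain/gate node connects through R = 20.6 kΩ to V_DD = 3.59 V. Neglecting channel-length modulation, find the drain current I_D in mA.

With gate tied to drain, V_GS = V_DS ≥ V_GS − V_TN, so the device is in saturation.
KCL at the drain: ½ k_n (V_GS − V_TN)² = (V_DD − V_GS)/R.
Let x = V_GS − 1.21. Then 58.7 x² + x − 2.38 = 0, giving x = 0.193 V (positive root), so V_GS = 1.4 V.
I_D = (V_DD − V_GS)/R = (3.59 − 1.4) / 20.6 = 0.106 mA.

I_D = 0.106 mA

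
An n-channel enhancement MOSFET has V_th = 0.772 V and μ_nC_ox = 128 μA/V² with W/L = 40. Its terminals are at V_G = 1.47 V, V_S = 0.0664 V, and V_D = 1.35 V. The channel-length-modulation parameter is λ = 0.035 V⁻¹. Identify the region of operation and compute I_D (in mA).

Saturation; I_D = 1.07 mA

V_GS = V_G − V_S = 1.47 − 0.0664 = 1.4 V; V_DS = V_D − V_S = 1.35 − 0.0664 = 1.28 V.
k_n = μ_nC_ox · (W/L) = 5.12 mA/V².
V_ov = V_GS − V_th = 1.4 − 0.772 = 0.632 V.
Since V_DS = 1.28 V ≥ V_ov = 0.632 V, the device is in saturation.
I_D = ½ k_n V_ov² (1 + λ V_DS) = 0.5 × 5.12 × 0.632² × (1 + 0.035 × 1.28) = 1.07 mA.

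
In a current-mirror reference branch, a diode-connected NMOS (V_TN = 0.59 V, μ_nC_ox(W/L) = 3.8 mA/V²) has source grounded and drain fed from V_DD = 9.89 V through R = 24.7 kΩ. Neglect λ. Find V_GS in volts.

V_GS = 1.02 V

With gate tied to drain, V_GS = V_DS ≥ V_GS − V_TN, so the device is in saturation.
KCL at the drain: ½ k_n (V_GS − V_TN)² = (V_DD − V_GS)/R.
Let x = V_GS − 0.59. Then 46.9 x² + x − 9.3 = 0, giving x = 0.435 V (positive root), so V_GS = 1.02 V.
I_D = (V_DD − V_GS)/R = (9.89 − 1.02) / 24.7 = 0.359 mA.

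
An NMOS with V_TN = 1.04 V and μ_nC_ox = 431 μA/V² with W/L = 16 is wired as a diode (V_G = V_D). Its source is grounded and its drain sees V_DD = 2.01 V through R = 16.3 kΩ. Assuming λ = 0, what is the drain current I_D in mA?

With gate tied to drain, V_GS = V_DS ≥ V_GS − V_TN, so the device is in saturation.
k_n = μ_nC_ox · (W/L) = 6.896 mA/V².
KCL at the drain: ½ k_n (V_GS − V_TN)² = (V_DD − V_GS)/R.
Let x = V_GS − 1.04. Then 56.2 x² + x − 0.97 = 0, giving x = 0.123 V (positive root), so V_GS = 1.16 V.
I_D = (V_DD − V_GS)/R = (2.01 − 1.16) / 16.3 = 0.052 mA.

I_D = 0.0520 mA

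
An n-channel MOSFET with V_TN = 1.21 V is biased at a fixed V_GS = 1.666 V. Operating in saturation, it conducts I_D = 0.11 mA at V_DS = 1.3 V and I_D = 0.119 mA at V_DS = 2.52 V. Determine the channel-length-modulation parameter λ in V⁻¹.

With V_GS fixed, I_D ∝ (1 + λ V_DS) in saturation, so I_D2/I_D1 = (1 + λ V_DS2)/(1 + λ V_DS1).
0.119/0.11 = 1.082 = (1 + 2.52 λ)/(1 + 1.3 λ).
Solving: λ (I_D1 V_DS2 − I_D2 V_DS1) = I_D2 − I_D1, so λ = (0.119 − 0.11) / (0.11 × 2.52 − 0.119 × 1.3) = 0.009 / 0.122 = 0.0735 V⁻¹.

λ = 0.0735 V⁻¹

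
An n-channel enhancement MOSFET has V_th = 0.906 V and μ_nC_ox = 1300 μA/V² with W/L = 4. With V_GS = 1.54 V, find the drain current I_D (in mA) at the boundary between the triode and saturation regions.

At the boundary V_DS = V_ov = V_GS − V_th = 1.54 − 0.906 = 0.634 V.
k_n = μ_nC_ox · (W/L) = 5.2 mA/V².
I_D = ½ k_n V_ov² = 0.5 × 5.2 × 0.634² = 1.05 mA.

I_D = 1.05 mA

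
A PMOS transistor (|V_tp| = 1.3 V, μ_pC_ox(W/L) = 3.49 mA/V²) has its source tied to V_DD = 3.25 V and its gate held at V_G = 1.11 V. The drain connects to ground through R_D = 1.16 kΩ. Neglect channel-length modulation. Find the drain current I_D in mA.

V_SG = V_DD − V_G = 3.25 − 1.11 = 2.14 V, so V_ov = 2.14 − 1.3 = 0.84 V.
Assume saturation: I_D = ½ k_p V_ov² = 0.5 × 3.49 × 0.84² = 1.23 mA, giving V_SD = V_DD − I_D R_D = 3.25 − 1.23 × 1.16 = 1.82 V.
V_SD = 1.82 V ≥ V_ov = 0.84 V, confirming saturation.

I_D = 1.23 mA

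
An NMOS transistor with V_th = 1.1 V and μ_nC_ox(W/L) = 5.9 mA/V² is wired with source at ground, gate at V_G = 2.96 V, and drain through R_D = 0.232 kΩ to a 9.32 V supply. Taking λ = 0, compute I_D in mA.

I_D = 10.2 mA

V_GS = V_G = 2.96 V, so V_ov = 2.96 − 1.1 = 1.86 V.
Assume saturation: I_D = ½ k_n V_ov² = 0.5 × 5.9 × 1.86² = 10.2 mA, giving V_DS = V_DD − I_D R_D = 9.32 − 10.2 × 0.232 = 6.95 V.
V_DS = 6.95 V ≥ V_ov = 1.86 V, confirming saturation.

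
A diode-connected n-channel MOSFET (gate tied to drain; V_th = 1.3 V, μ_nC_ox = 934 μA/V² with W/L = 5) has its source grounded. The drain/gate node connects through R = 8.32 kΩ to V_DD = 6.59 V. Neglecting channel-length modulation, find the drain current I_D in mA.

I_D = 0.576 mA

With gate tied to drain, V_GS = V_DS ≥ V_GS − V_th, so the device is in saturation.
k_n = μ_nC_ox · (W/L) = 4.67 mA/V².
KCL at the drain: ½ k_n (V_GS − V_th)² = (V_DD − V_GS)/R.
Let x = V_GS − 1.3. Then 19.4 x² + x − 5.29 = 0, giving x = 0.497 V (positive root), so V_GS = 1.8 V.
I_D = (V_DD − V_GS)/R = (6.59 − 1.8) / 8.32 = 0.576 mA.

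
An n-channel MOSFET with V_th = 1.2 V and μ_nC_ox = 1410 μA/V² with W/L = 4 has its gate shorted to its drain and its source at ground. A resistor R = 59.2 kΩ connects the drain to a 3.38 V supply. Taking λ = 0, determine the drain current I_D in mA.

With gate tied to drain, V_GS = V_DS ≥ V_GS − V_th, so the device is in saturation.
k_n = μ_nC_ox · (W/L) = 5.64 mA/V².
KCL at the drain: ½ k_n (V_GS − V_th)² = (V_DD − V_GS)/R.
Let x = V_GS − 1.2. Then 167 x² + x − 2.18 = 0, giving x = 0.111 V (positive root), so V_GS = 1.31 V.
I_D = (V_DD − V_GS)/R = (3.38 − 1.31) / 59.2 = 0.0349 mA.

I_D = 0.0349 mA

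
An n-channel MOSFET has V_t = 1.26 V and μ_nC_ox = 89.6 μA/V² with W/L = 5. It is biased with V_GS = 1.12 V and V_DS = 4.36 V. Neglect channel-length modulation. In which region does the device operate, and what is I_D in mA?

V_GS = 1.12 V < V_t = 1.26 V, so the transistor is in cutoff.

Cutoff; I_D = 0 mA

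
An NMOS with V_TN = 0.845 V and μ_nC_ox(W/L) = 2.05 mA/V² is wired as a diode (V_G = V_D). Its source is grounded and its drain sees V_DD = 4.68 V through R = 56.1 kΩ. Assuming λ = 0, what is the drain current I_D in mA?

I_D = 0.0639 mA

With gate tied to drain, V_GS = V_DS ≥ V_GS − V_TN, so the device is in saturation.
KCL at the drain: ½ k_n (V_GS − V_TN)² = (V_DD − V_GS)/R.
Let x = V_GS − 0.845. Then 57.5 x² + x − 3.835 = 0, giving x = 0.25 V (positive root), so V_GS = 1.09 V.
I_D = (V_DD − V_GS)/R = (4.68 − 1.09) / 56.1 = 0.0639 mA.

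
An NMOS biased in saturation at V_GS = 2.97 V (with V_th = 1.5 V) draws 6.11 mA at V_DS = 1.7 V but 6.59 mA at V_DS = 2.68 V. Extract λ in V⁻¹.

With V_GS fixed, I_D ∝ (1 + λ V_DS) in saturation, so I_D2/I_D1 = (1 + λ V_DS2)/(1 + λ V_DS1).
6.59/6.11 = 1.079 = (1 + 2.68 λ)/(1 + 1.7 λ).
Solving: λ (I_D1 V_DS2 − I_D2 V_DS1) = I_D2 − I_D1, so λ = (6.59 − 6.11) / (6.11 × 2.68 − 6.59 × 1.7) = 0.48 / 5.17 = 0.0928 V⁻¹.

λ = 0.0928 V⁻¹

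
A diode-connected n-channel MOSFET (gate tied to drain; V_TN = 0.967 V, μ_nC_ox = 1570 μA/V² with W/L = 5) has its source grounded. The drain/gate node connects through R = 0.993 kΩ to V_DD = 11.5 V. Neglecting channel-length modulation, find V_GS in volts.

V_GS = 2.49 V

With gate tied to drain, V_GS = V_DS ≥ V_GS − V_TN, so the device is in saturation.
k_n = μ_nC_ox · (W/L) = 7.85 mA/V².
KCL at the drain: ½ k_n (V_GS − V_TN)² = (V_DD − V_GS)/R.
Let x = V_GS − 0.967. Then 3.9 x² + x − 10.53 = 0, giving x = 1.52 V (positive root), so V_GS = 2.49 V.
I_D = (V_DD − V_GS)/R = (11.5 − 2.49) / 0.993 = 9.08 mA.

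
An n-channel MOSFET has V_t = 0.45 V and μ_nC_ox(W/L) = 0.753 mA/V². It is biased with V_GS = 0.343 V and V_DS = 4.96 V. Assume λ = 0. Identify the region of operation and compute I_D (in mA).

V_GS = 0.343 V < V_t = 0.45 V, so the transistor is in cutoff.

Cutoff; I_D = 0 mA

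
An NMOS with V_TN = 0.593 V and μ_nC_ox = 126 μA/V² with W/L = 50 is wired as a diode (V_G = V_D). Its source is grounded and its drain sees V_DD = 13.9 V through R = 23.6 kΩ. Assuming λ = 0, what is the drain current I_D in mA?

With gate tied to drain, V_GS = V_DS ≥ V_GS − V_TN, so the device is in saturation.
k_n = μ_nC_ox · (W/L) = 6.3 mA/V².
KCL at the drain: ½ k_n (V_GS − V_TN)² = (V_DD − V_GS)/R.
Let x = V_GS − 0.593. Then 74.3 x² + x − 13.31 = 0, giving x = 0.416 V (positive root), so V_GS = 1.01 V.
I_D = (V_DD − V_GS)/R = (13.9 − 1.01) / 23.6 = 0.546 mA.

I_D = 0.546 mA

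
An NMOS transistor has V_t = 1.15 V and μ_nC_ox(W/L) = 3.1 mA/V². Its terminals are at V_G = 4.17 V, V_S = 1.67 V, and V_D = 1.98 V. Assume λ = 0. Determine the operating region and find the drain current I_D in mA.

V_GS = V_G − V_S = 4.17 − 1.67 = 2.5 V; V_DS = V_D − V_S = 1.98 − 1.67 = 0.31 V.
V_ov = V_GS − V_t = 2.5 − 1.15 = 1.35 V.
Since V_DS = 0.31 V < V_ov = 1.35 V, the device is in the triode region.
I_D = k_n [V_ov · V_DS − ½ V_DS²] = 3.1 × [1.35 × 0.31 − 0.5 × 0.31²] = 1.15 mA.

Triode; I_D = 1.15 mA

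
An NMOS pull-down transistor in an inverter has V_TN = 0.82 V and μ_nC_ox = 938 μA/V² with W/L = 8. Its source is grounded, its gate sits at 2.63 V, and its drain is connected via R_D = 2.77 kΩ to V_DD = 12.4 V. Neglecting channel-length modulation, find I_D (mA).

V_GS = V_G = 2.63 V, so V_ov = 2.63 − 0.82 = 1.81 V.
k_n = μ_nC_ox · (W/L) = 7.504 mA/V².
Assume saturation: I_D = ½ k_n V_ov² = 0.5 × 7.504 × 1.81² = 12.3 mA, giving V_DS = V_DD − I_D R_D = 12.4 − 12.3 × 2.77 = -21.6 V.
But -21.6 V < V_ov = 1.81 V, so the device is actually in triode.
In triode I_D = k_n[V_ov V_DS − ½ V_DS²] and I_D = (V_DD − V_DS)/R_D. Equating: 10.4 V_DS² − 38.62 V_DS + 12.4 = 0, giving V_DS = 0.355 V (the root below V_ov).
I_D = (12.4 − 0.355) / 2.77 = 4.35 mA.

I_D = 4.35 mA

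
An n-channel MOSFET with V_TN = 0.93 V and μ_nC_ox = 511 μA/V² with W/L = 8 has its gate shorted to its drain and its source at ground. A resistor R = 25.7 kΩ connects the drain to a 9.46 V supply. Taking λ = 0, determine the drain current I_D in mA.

I_D = 0.317 mA

With gate tied to drain, V_GS = V_DS ≥ V_GS − V_TN, so the device is in saturation.
k_n = μ_nC_ox · (W/L) = 4.088 mA/V².
KCL at the drain: ½ k_n (V_GS − V_TN)² = (V_DD − V_GS)/R.
Let x = V_GS − 0.93. Then 52.5 x² + x − 8.53 = 0, giving x = 0.394 V (positive root), so V_GS = 1.32 V.
I_D = (V_DD − V_GS)/R = (9.46 − 1.32) / 25.7 = 0.317 mA.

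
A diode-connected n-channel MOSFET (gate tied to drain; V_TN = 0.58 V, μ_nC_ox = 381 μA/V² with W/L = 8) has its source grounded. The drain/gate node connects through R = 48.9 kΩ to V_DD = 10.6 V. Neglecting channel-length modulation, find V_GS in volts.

With gate tied to drain, V_GS = V_DS ≥ V_GS − V_TN, so the device is in saturation.
k_n = μ_nC_ox · (W/L) = 3.048 mA/V².
KCL at the drain: ½ k_n (V_GS − V_TN)² = (V_DD − V_GS)/R.
Let x = V_GS − 0.58. Then 74.5 x² + x − 10.02 = 0, giving x = 0.36 V (positive root), so V_GS = 0.94 V.
I_D = (V_DD − V_GS)/R = (10.6 − 0.94) / 48.9 = 0.198 mA.

V_GS = 0.940 V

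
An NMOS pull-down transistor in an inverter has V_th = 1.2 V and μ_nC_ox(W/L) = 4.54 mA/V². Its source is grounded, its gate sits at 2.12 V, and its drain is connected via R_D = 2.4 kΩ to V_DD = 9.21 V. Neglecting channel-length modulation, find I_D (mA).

I_D = 1.92 mA

V_GS = V_G = 2.12 V, so V_ov = 2.12 − 1.2 = 0.92 V.
Assume saturation: I_D = ½ k_n V_ov² = 0.5 × 4.54 × 0.92² = 1.92 mA, giving V_DS = V_DD − I_D R_D = 9.21 − 1.92 × 2.4 = 4.6 V.
V_DS = 4.6 V ≥ V_ov = 0.92 V, confirming saturation.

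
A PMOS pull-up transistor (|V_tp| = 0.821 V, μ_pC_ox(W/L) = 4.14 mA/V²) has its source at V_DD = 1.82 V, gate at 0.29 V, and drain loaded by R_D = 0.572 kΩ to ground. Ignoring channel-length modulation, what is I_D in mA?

I_D = 1.04 mA

V_SG = V_DD − V_G = 1.82 − 0.29 = 1.53 V, so V_ov = 1.53 − 0.821 = 0.709 V.
Assume saturation: I_D = ½ k_p V_ov² = 0.5 × 4.14 × 0.709² = 1.04 mA, giving V_SD = V_DD − I_D R_D = 1.82 − 1.04 × 0.572 = 1.22 V.
V_SD = 1.22 V ≥ V_ov = 0.709 V, confirming saturation.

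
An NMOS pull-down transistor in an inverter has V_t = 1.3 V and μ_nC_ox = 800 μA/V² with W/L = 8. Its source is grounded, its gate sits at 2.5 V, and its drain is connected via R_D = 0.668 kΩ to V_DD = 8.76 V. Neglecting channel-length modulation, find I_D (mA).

V_GS = V_G = 2.5 V, so V_ov = 2.5 − 1.3 = 1.2 V.
k_n = μ_nC_ox · (W/L) = 6.4 mA/V².
Assume saturation: I_D = ½ k_n V_ov² = 0.5 × 6.4 × 1.2² = 4.61 mA, giving V_DS = V_DD − I_D R_D = 8.76 − 4.61 × 0.668 = 5.68 V.
V_DS = 5.68 V ≥ V_ov = 1.2 V, confirming saturation.

I_D = 4.61 mA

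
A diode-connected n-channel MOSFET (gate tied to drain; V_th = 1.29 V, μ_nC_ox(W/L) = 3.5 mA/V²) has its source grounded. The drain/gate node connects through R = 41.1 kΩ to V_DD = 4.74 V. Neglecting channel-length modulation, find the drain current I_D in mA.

I_D = 0.0788 mA

With gate tied to drain, V_GS = V_DS ≥ V_GS − V_th, so the device is in saturation.
KCL at the drain: ½ k_n (V_GS − V_th)² = (V_DD − V_GS)/R.
Let x = V_GS − 1.29. Then 71.9 x² + x − 3.45 = 0, giving x = 0.212 V (positive root), so V_GS = 1.5 V.
I_D = (V_DD − V_GS)/R = (4.74 − 1.5) / 41.1 = 0.0788 mA.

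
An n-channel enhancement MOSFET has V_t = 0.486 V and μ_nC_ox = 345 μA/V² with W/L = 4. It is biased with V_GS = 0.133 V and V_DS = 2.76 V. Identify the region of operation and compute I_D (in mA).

Cutoff; I_D = 0 mA

V_GS = 0.133 V < V_t = 0.486 V, so the transistor is in cutoff.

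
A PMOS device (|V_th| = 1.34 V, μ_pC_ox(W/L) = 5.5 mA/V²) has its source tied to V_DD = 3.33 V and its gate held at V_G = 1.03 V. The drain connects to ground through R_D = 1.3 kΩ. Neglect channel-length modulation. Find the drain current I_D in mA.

I_D = 2.12 mA

V_SG = V_DD − V_G = 3.33 − 1.03 = 2.3 V, so V_ov = 2.3 − 1.34 = 0.96 V.
Assume saturation: I_D = ½ k_p V_ov² = 0.5 × 5.5 × 0.96² = 2.53 mA, giving V_SD = V_DD − I_D R_D = 3.33 − 2.53 × 1.3 = 0.0353 V.
But 0.0353 V < V_ov = 0.96 V, so the device is actually in triode.
In triode I_D = k_p[V_ov V_SD − ½ V_SD²] and I_D = (V_DD − V_SD)/R_D. Equating: 3.58 V_SD² − 7.864 V_SD + 3.33 = 0, giving V_SD = 0.572 V (the root below V_ov).
I_D = (3.33 − 0.572) / 1.3 = 2.12 mA.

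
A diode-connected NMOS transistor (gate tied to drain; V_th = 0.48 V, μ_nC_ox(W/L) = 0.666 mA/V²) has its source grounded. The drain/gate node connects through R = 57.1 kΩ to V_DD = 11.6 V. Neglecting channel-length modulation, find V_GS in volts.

With gate tied to drain, V_GS = V_DS ≥ V_GS − V_th, so the device is in saturation.
KCL at the drain: ½ k_n (V_GS − V_th)² = (V_DD − V_GS)/R.
Let x = V_GS − 0.48. Then 19 x² + x − 11.12 = 0, giving x = 0.739 V (positive root), so V_GS = 1.22 V.
I_D = (V_DD − V_GS)/R = (11.6 − 1.22) / 57.1 = 0.182 mA.

V_GS = 1.22 V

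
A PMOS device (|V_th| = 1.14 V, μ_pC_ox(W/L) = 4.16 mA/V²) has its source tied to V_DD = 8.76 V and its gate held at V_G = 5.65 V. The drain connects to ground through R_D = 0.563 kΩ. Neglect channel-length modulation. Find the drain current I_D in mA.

V_SG = V_DD − V_G = 8.76 − 5.65 = 3.11 V, so V_ov = 3.11 − 1.14 = 1.97 V.
Assume saturation: I_D = ½ k_p V_ov² = 0.5 × 4.16 × 1.97² = 8.07 mA, giving V_SD = V_DD − I_D R_D = 8.76 − 8.07 × 0.563 = 4.22 V.
V_SD = 4.22 V ≥ V_ov = 1.97 V, confirming saturation.

I_D = 8.07 mA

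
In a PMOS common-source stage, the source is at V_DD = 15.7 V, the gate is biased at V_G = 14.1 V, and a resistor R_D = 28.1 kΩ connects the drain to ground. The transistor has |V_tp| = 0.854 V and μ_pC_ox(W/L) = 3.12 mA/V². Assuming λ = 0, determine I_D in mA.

V_SG = V_DD − V_G = 15.7 − 14.1 = 1.6 V, so V_ov = 1.6 − 0.854 = 0.746 V.
Assume saturation: I_D = ½ k_p V_ov² = 0.5 × 3.12 × 0.746² = 0.868 mA, giving V_SD = V_DD − I_D R_D = 15.7 − 0.868 × 28.1 = -8.7 V.
But -8.7 V < V_ov = 0.746 V, so the device is actually in triode.
In triode I_D = k_p[V_ov V_SD − ½ V_SD²] and I_D = (V_DD − V_SD)/R_D. Equating: 43.8 V_SD² − 66.4 V_SD + 15.7 = 0, giving V_SD = 0.293 V (the root below V_ov).
I_D = (15.7 − 0.293) / 28.1 = 0.548 mA.

I_D = 0.548 mA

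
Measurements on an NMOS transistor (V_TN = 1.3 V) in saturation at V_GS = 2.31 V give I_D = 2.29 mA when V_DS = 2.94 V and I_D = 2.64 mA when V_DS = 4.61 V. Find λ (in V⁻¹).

λ = 0.125 V⁻¹

With V_GS fixed, I_D ∝ (1 + λ V_DS) in saturation, so I_D2/I_D1 = (1 + λ V_DS2)/(1 + λ V_DS1).
2.64/2.29 = 1.153 = (1 + 4.61 λ)/(1 + 2.94 λ).
Solving: λ (I_D1 V_DS2 − I_D2 V_DS1) = I_D2 − I_D1, so λ = (2.64 − 2.29) / (2.29 × 4.61 − 2.64 × 2.94) = 0.35 / 2.8 = 0.125 V⁻¹.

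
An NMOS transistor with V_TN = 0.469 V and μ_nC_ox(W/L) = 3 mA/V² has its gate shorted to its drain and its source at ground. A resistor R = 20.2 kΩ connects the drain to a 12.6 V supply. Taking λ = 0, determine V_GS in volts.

With gate tied to drain, V_GS = V_DS ≥ V_GS − V_TN, so the device is in saturation.
KCL at the drain: ½ k_n (V_GS − V_TN)² = (V_DD − V_GS)/R.
Let x = V_GS − 0.469. Then 30.3 x² + x − 12.13 = 0, giving x = 0.616 V (positive root), so V_GS = 1.09 V.
I_D = (V_DD − V_GS)/R = (12.6 − 1.09) / 20.2 = 0.57 mA.

V_GS = 1.09 V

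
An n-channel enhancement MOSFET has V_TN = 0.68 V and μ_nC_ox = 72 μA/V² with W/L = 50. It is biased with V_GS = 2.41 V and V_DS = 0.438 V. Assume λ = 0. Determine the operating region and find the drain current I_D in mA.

k_n = μ_nC_ox · (W/L) = 3.6 mA/V².
V_ov = V_GS − V_TN = 2.41 − 0.68 = 1.73 V.
Since V_DS = 0.438 V < V_ov = 1.73 V, the device is in the triode region.
I_D = k_n [V_ov · V_DS − ½ V_DS²] = 3.6 × [1.73 × 0.438 − 0.5 × 0.438²] = 2.38 mA.

Triode; I_D = 2.38 mA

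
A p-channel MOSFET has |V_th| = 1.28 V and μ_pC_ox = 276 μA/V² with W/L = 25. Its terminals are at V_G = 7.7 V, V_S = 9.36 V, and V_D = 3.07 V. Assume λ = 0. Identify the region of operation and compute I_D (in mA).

Saturation; I_D = 0.498 mA

V_SG = V_S − V_G = 9.36 − 7.7 = 1.66 V; V_SD = V_S − V_D = 9.36 − 3.07 = 6.29 V.
k_p = μ_pC_ox · (W/L) = 6.9 mA/V².
V_ov = V_SG − |V_th| = 1.66 − 1.28 = 0.38 V.
Since V_SD = 6.29 V ≥ V_ov = 0.38 V, the device is in saturation.
I_D = ½ k_p V_ov² = 0.5 × 6.9 × 0.38² = 0.498 mA.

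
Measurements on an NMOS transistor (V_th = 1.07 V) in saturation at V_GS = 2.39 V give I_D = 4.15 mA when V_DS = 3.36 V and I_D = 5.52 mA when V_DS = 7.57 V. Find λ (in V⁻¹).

λ = 0.106 V⁻¹

With V_GS fixed, I_D ∝ (1 + λ V_DS) in saturation, so I_D2/I_D1 = (1 + λ V_DS2)/(1 + λ V_DS1).
5.52/4.15 = 1.33 = (1 + 7.57 λ)/(1 + 3.36 λ).
Solving: λ (I_D1 V_DS2 − I_D2 V_DS1) = I_D2 − I_D1, so λ = (5.52 − 4.15) / (4.15 × 7.57 − 5.52 × 3.36) = 1.37 / 12.9 = 0.106 V⁻¹.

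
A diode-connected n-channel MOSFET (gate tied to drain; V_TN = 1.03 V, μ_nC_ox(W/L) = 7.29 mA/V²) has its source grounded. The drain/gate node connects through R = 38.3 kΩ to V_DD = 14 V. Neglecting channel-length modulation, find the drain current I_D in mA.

I_D = 0.331 mA

With gate tied to drain, V_GS = V_DS ≥ V_GS − V_TN, so the device is in saturation.
KCL at the drain: ½ k_n (V_GS − V_TN)² = (V_DD − V_GS)/R.
Let x = V_GS − 1.03. Then 140 x² + x − 12.97 = 0, giving x = 0.301 V (positive root), so V_GS = 1.33 V.
I_D = (V_DD − V_GS)/R = (14 − 1.33) / 38.3 = 0.331 mA.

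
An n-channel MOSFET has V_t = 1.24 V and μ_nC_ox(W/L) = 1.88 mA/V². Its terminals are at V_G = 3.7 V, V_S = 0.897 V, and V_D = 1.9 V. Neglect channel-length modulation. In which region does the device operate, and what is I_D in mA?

Triode; I_D = 2.00 mA

V_GS = V_G − V_S = 3.7 − 0.897 = 2.8 V; V_DS = V_D − V_S = 1.9 − 0.897 = 1 V.
V_ov = V_GS − V_t = 2.8 − 1.24 = 1.56 V.
Since V_DS = 1 V < V_ov = 1.56 V, the device is in the triode region.
I_D = k_n [V_ov · V_DS − ½ V_DS²] = 1.88 × [1.56 × 1 − 0.5 × 1²] = 2 mA.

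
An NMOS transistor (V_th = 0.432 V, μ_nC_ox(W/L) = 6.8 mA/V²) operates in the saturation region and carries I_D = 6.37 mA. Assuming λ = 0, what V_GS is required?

In saturation I_D = ½ k_n (V_GS − V_th)², so V_GS − V_th = √(2 I_D / k_n) = √(2 × 6.37 / 6.8) = 1.37 V.
V_GS = 0.432 + 1.37 = 1.8 V.

V_GS = 1.80 V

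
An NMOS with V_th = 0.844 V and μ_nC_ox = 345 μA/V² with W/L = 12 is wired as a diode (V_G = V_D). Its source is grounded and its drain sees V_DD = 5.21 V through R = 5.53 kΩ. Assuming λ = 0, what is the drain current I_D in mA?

With gate tied to drain, V_GS = V_DS ≥ V_GS − V_th, so the device is in saturation.
k_n = μ_nC_ox · (W/L) = 4.14 mA/V².
KCL at the drain: ½ k_n (V_GS − V_th)² = (V_DD − V_GS)/R.
Let x = V_GS − 0.844. Then 11.4 x² + x − 4.366 = 0, giving x = 0.575 V (positive root), so V_GS = 1.42 V.
I_D = (V_DD − V_GS)/R = (5.21 − 1.42) / 5.53 = 0.685 mA.

I_D = 0.685 mA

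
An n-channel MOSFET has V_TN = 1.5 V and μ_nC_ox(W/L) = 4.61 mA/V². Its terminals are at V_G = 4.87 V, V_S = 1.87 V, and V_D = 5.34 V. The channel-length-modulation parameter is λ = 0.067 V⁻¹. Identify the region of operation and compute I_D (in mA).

V_GS = V_G − V_S = 4.87 − 1.87 = 3 V; V_DS = V_D − V_S = 5.34 − 1.87 = 3.47 V.
V_ov = V_GS − V_TN = 3 − 1.5 = 1.5 V.
Since V_DS = 3.47 V ≥ V_ov = 1.5 V, the device is in saturation.
I_D = ½ k_n V_ov² (1 + λ V_DS) = 0.5 × 4.61 × 1.5² × (1 + 0.067 × 3.47) = 6.39 mA.

Saturation; I_D = 6.39 mA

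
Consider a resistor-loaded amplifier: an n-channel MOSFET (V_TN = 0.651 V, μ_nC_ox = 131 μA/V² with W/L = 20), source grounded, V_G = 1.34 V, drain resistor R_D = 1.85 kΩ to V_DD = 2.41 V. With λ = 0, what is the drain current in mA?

V_GS = V_G = 1.34 V, so V_ov = 1.34 − 0.651 = 0.689 V.
k_n = μ_nC_ox · (W/L) = 2.62 mA/V².
Assume saturation: I_D = ½ k_n V_ov² = 0.5 × 2.62 × 0.689² = 0.622 mA, giving V_DS = V_DD − I_D R_D = 2.41 − 0.622 × 1.85 = 1.26 V.
V_DS = 1.26 V ≥ V_ov = 0.689 V, confirming saturation.

I_D = 0.622 mA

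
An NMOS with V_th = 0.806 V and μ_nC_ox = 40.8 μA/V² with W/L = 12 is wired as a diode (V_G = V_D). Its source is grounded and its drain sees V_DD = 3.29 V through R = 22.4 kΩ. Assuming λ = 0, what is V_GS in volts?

With gate tied to drain, V_GS = V_DS ≥ V_GS − V_th, so the device is in saturation.
k_n = μ_nC_ox · (W/L) = 0.4896 mA/V².
KCL at the drain: ½ k_n (V_GS − V_th)² = (V_DD − V_GS)/R.
Let x = V_GS − 0.806. Then 5.48 x² + x − 2.484 = 0, giving x = 0.588 V (positive root), so V_GS = 1.39 V.
I_D = (V_DD − V_GS)/R = (3.29 − 1.39) / 22.4 = 0.0846 mA.

V_GS = 1.39 V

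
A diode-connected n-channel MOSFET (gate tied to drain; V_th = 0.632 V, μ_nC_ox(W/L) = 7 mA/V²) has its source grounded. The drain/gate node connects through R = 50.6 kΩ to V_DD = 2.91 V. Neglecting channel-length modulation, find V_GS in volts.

V_GS = 0.743 V

With gate tied to drain, V_GS = V_DS ≥ V_GS − V_th, so the device is in saturation.
KCL at the drain: ½ k_n (V_GS − V_th)² = (V_DD − V_GS)/R.
Let x = V_GS − 0.632. Then 177 x² + x − 2.278 = 0, giving x = 0.111 V (positive root), so V_GS = 0.743 V.
I_D = (V_DD − V_GS)/R = (2.91 − 0.743) / 50.6 = 0.0428 mA.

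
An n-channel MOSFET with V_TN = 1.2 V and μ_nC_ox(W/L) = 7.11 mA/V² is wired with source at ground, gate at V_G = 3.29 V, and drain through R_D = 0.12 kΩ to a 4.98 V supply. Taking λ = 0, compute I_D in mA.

V_GS = V_G = 3.29 V, so V_ov = 3.29 − 1.2 = 2.09 V.
Assume saturation: I_D = ½ k_n V_ov² = 0.5 × 7.11 × 2.09² = 15.5 mA, giving V_DS = V_DD − I_D R_D = 4.98 − 15.5 × 0.12 = 3.12 V.
V_DS = 3.12 V ≥ V_ov = 2.09 V, confirming saturation.

I_D = 15.5 mA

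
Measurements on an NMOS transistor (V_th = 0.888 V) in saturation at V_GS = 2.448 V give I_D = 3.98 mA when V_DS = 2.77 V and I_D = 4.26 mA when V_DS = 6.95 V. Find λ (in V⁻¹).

With V_GS fixed, I_D ∝ (1 + λ V_DS) in saturation, so I_D2/I_D1 = (1 + λ V_DS2)/(1 + λ V_DS1).
4.26/3.98 = 1.07 = (1 + 6.95 λ)/(1 + 2.77 λ).
Solving: λ (I_D1 V_DS2 − I_D2 V_DS1) = I_D2 − I_D1, so λ = (4.26 − 3.98) / (3.98 × 6.95 − 4.26 × 2.77) = 0.28 / 15.9 = 0.0177 V⁻¹.

λ = 0.0177 V⁻¹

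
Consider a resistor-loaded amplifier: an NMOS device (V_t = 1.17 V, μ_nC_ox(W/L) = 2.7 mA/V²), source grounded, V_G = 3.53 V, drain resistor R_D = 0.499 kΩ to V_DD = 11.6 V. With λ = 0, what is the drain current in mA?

I_D = 7.52 mA

V_GS = V_G = 3.53 V, so V_ov = 3.53 − 1.17 = 2.36 V.
Assume saturation: I_D = ½ k_n V_ov² = 0.5 × 2.7 × 2.36² = 7.52 mA, giving V_DS = V_DD − I_D R_D = 11.6 − 7.52 × 0.499 = 7.85 V.
V_DS = 7.85 V ≥ V_ov = 2.36 V, confirming saturation.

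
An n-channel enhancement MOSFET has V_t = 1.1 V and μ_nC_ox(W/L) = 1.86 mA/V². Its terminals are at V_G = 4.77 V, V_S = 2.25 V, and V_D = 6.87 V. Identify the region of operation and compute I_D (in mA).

V_GS = V_G − V_S = 4.77 − 2.25 = 2.52 V; V_DS = V_D − V_S = 6.87 − 2.25 = 4.62 V.
V_ov = V_GS − V_t = 2.52 − 1.1 = 1.42 V.
Since V_DS = 4.62 V ≥ V_ov = 1.42 V, the device is in saturation.
I_D = ½ k_n V_ov² = 0.5 × 1.86 × 1.42² = 1.88 mA.

Saturation; I_D = 1.88 mA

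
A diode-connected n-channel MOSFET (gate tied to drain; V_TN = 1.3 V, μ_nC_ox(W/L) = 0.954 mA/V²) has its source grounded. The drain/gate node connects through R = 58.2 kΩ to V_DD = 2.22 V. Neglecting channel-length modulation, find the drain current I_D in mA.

I_D = 0.0130 mA

With gate tied to drain, V_GS = V_DS ≥ V_GS − V_TN, so the device is in saturation.
KCL at the drain: ½ k_n (V_GS − V_TN)² = (V_DD − V_GS)/R.
Let x = V_GS − 1.3. Then 27.8 x² + x − 0.92 = 0, giving x = 0.165 V (positive root), so V_GS = 1.46 V.
I_D = (V_DD − V_GS)/R = (2.22 − 1.46) / 58.2 = 0.013 mA.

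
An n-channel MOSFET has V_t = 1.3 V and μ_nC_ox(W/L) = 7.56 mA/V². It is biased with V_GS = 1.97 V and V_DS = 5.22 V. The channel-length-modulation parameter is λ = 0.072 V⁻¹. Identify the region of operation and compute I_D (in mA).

Saturation; I_D = 2.33 mA

V_ov = V_GS − V_t = 1.97 − 1.3 = 0.67 V.
Since V_DS = 5.22 V ≥ V_ov = 0.67 V, the device is in saturation.
I_D = ½ k_n V_ov² (1 + λ V_DS) = 0.5 × 7.56 × 0.67² × (1 + 0.072 × 5.22) = 2.33 mA.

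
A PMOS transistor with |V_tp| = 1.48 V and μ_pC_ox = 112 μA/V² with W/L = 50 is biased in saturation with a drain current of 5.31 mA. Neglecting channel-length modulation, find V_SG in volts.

V_SG = 2.86 V

k_p = μ_pC_ox · (W/L) = 5.6 mA/V².
In saturation I_D = ½ k_p (V_SG − |V_tp|)², so V_SG − |V_tp| = √(2 I_D / k_p) = √(2 × 5.31 / 5.6) = 1.38 V.
V_SG = 1.48 + 1.38 = 2.86 V.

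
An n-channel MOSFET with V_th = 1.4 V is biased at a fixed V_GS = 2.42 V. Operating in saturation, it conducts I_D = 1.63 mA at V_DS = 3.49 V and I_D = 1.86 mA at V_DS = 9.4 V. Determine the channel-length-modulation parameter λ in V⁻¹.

λ = 0.0260 V⁻¹

With V_GS fixed, I_D ∝ (1 + λ V_DS) in saturation, so I_D2/I_D1 = (1 + λ V_DS2)/(1 + λ V_DS1).
1.86/1.63 = 1.141 = (1 + 9.4 λ)/(1 + 3.49 λ).
Solving: λ (I_D1 V_DS2 − I_D2 V_DS1) = I_D2 − I_D1, so λ = (1.86 − 1.63) / (1.63 × 9.4 − 1.86 × 3.49) = 0.23 / 8.83 = 0.026 V⁻¹.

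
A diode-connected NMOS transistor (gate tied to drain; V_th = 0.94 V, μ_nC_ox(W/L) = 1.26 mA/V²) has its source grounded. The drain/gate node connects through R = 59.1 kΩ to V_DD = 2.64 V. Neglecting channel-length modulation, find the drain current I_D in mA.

I_D = 0.0254 mA

With gate tied to drain, V_GS = V_DS ≥ V_GS − V_th, so the device is in saturation.
KCL at the drain: ½ k_n (V_GS − V_th)² = (V_DD − V_GS)/R.
Let x = V_GS − 0.94. Then 37.2 x² + x − 1.7 = 0, giving x = 0.201 V (positive root), so V_GS = 1.14 V.
I_D = (V_DD − V_GS)/R = (2.64 − 1.14) / 59.1 = 0.0254 mA.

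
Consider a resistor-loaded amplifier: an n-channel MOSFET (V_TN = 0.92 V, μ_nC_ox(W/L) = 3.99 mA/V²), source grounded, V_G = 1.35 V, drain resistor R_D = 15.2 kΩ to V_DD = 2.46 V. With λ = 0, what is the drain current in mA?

I_D = 0.155 mA

V_GS = V_G = 1.35 V, so V_ov = 1.35 − 0.92 = 0.43 V.
Assume saturation: I_D = ½ k_n V_ov² = 0.5 × 3.99 × 0.43² = 0.369 mA, giving V_DS = V_DD − I_D R_D = 2.46 − 0.369 × 15.2 = -3.15 V.
But -3.15 V < V_ov = 0.43 V, so the device is actually in triode.
In triode I_D = k_n[V_ov V_DS − ½ V_DS²] and I_D = (V_DD − V_DS)/R_D. Equating: 30.3 V_DS² − 27.08 V_DS + 2.46 = 0, giving V_DS = 0.103 V (the root below V_ov).
I_D = (2.46 − 0.103) / 15.2 = 0.155 mA.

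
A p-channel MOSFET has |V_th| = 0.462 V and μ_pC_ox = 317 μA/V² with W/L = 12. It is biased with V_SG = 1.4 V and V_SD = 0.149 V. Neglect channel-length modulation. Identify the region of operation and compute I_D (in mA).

k_p = μ_pC_ox · (W/L) = 3.804 mA/V².
V_ov = V_SG − |V_th| = 1.4 − 0.462 = 0.938 V.
Since V_SD = 0.149 V < V_ov = 0.938 V, the device is in the triode region.
I_D = k_p [V_ov · V_SD − ½ V_SD²] = 3.804 × [0.938 × 0.149 − 0.5 × 0.149²] = 0.489 mA.

Triode; I_D = 0.489 mA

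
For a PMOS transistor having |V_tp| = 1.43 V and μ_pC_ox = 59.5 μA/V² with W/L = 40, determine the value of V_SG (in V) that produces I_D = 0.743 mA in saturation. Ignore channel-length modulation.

k_p = μ_pC_ox · (W/L) = 2.38 mA/V².
In saturation I_D = ½ k_p (V_SG − |V_tp|)², so V_SG − |V_tp| = √(2 I_D / k_p) = √(2 × 0.743 / 2.38) = 0.79 V.
V_SG = 1.43 + 0.79 = 2.22 V.

V_SG = 2.22 V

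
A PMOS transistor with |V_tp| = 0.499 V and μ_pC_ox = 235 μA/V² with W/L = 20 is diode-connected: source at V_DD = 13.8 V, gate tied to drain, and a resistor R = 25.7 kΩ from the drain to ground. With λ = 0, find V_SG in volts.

With gate tied to drain, V_SG = V_SD ≥ V_SG − |V_tp|, so the device is in saturation.
k_p = μ_pC_ox · (W/L) = 4.7 mA/V².
KCL at the drain: ½ k_p (V_SG − |V_tp|)² = (V_DD − V_SG)/R.
Let x = V_SG − 0.499. Then 60.4 x² + x − 13.3 = 0, giving x = 0.461 V (positive root), so V_SG = 0.96 V.
I_D = (V_DD − V_SG)/R = (13.8 − 0.96) / 25.7 = 0.5 mA.

V_SG = 0.960 V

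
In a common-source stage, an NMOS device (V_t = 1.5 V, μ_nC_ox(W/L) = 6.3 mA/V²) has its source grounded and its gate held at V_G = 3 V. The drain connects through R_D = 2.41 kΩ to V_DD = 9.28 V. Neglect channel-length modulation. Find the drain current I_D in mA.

V_GS = V_G = 3 V, so V_ov = 3 − 1.5 = 1.5 V.
Assume saturation: I_D = ½ k_n V_ov² = 0.5 × 6.3 × 1.5² = 7.09 mA, giving V_DS = V_DD − I_D R_D = 9.28 − 7.09 × 2.41 = -7.8 V.
But -7.8 V < V_ov = 1.5 V, so the device is actually in triode.
In triode I_D = k_n[V_ov V_DS − ½ V_DS²] and I_D = (V_DD − V_DS)/R_D. Equating: 7.59 V_DS² − 23.77 V_DS + 9.28 = 0, giving V_DS = 0.457 V (the root below V_ov).
I_D = (9.28 − 0.457) / 2.41 = 3.66 mA.

I_D = 3.66 mA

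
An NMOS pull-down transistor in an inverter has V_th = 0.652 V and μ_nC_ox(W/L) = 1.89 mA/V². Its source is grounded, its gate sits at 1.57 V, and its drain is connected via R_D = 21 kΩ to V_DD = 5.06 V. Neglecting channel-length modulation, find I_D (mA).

V_GS = V_G = 1.57 V, so V_ov = 1.57 − 0.652 = 0.918 V.
Assume saturation: I_D = ½ k_n V_ov² = 0.5 × 1.89 × 0.918² = 0.796 mA, giving V_DS = V_DD − I_D R_D = 5.06 − 0.796 × 21 = -11.7 V.
But -11.7 V < V_ov = 0.918 V, so the device is actually in triode.
In triode I_D = k_n[V_ov V_DS − ½ V_DS²] and I_D = (V_DD − V_DS)/R_D. Equating: 19.8 V_DS² − 37.44 V_DS + 5.06 = 0, giving V_DS = 0.147 V (the root below V_ov).
I_D = (5.06 − 0.147) / 21 = 0.234 mA.

I_D = 0.234 mA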